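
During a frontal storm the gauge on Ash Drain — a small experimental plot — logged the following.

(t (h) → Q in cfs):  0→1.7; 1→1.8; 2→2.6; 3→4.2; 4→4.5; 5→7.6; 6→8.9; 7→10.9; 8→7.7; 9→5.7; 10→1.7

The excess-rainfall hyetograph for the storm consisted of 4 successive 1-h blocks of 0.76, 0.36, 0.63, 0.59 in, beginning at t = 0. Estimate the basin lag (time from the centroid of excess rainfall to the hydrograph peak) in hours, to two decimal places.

Centroid of excess rainfall: t_c = Σ P_i·t̄_i / ΣP_i = 1.9487 h (block centres at 0.5, 1.5, 2.5, 3.5 h).
Hydrograph peak occurs at t = 7 h, so basin lag t_L = 7 − 1.9487 = 5.05 h.

t_L ≈ 5.05 h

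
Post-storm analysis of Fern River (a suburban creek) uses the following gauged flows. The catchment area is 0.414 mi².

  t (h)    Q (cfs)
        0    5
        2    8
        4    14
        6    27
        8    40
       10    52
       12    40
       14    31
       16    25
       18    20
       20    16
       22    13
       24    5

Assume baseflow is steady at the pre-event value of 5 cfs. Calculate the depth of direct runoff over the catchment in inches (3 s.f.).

Direct runoff: 0.0, 3.0, 9.0, 22.0, 35.0, 47.0, 35.0, 26.0, 20.0, 15.0, 11.0, 8.0, 0.0 cfs; ΣQ_DR = 231.0 cfs.
V = ΣQ_DR · Δt = 231.0 × 7200 s = 1.663 × 10^6 ft³.
Over A = 0.414 mi², depth = V / A = 1.73 in.

d ≈ 1.73 in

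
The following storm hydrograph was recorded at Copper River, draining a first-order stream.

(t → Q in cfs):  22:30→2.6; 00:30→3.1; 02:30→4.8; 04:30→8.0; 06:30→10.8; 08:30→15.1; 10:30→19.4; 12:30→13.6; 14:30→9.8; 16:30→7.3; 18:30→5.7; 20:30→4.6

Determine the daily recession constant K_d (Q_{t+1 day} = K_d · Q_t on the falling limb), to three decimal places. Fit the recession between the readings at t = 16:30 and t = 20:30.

Between t = 16:30 and t = 20:30 the flow falls from 7.3 to 4.6 cfs over 2×2 h = 4 h.
Per-interval ratio K = (4.6/7.3)^(1/2) = 0.7938; K_d = K^(24/2) = 0.063.

K_d ≈ 0.063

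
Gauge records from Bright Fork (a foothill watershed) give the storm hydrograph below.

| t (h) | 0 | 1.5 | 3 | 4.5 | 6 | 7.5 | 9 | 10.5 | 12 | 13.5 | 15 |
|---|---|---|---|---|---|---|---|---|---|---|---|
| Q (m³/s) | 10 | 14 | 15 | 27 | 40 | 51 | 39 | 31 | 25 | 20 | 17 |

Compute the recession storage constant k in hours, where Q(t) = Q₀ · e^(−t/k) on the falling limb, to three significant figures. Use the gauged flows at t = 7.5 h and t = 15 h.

k ≈ 6.83 h

On the falling limb, Q drops from 51 to 17 m³/s between t = 7.5 h and t = 15 h (Δt = 7.5 h).
k = −Δt / ln(Q₂/Q₁) = −7.5 / ln(17/51) = 6.83 h.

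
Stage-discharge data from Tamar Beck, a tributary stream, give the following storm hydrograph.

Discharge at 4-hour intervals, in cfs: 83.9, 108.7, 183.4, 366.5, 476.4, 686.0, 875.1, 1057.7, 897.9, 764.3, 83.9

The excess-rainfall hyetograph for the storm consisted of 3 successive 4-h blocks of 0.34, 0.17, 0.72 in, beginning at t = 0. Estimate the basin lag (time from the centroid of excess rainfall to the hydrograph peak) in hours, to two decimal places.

Centroid of excess rainfall: t_c = Σ P_i·t̄_i / ΣP_i = 7.2358 h (block centres at 2, 6, 10 h).
Hydrograph peak occurs at t = 28 h, so basin lag t_L = 28 − 7.2358 = 20.76 h.

t_L ≈ 20.76 h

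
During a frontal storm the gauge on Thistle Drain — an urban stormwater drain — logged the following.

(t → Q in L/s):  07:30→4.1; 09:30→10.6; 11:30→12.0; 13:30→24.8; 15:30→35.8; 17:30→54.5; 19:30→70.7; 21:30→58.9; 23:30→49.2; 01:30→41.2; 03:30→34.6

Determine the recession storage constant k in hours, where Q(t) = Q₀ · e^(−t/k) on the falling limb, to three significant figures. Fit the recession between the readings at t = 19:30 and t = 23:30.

On the falling limb, Q drops from 70.7 to 49.2 L/s between t = 19:30 and t = 23:30 (Δt = 4 h).
k = −Δt / ln(Q₂/Q₁) = −4 / ln(49.2/70.7) = 11.0 h.

k ≈ 11.0 h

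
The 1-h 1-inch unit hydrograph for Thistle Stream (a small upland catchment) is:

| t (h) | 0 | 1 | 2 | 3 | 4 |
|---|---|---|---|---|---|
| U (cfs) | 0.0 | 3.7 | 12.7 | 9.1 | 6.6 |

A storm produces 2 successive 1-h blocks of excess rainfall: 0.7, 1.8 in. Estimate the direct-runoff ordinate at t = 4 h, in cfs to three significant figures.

Q ≈ 21.0 cfs

By discrete convolution, Q_j = Σ (P_i / 1 in) · U_{j−i}.
At t = 4 h (j=4): Q = (0.7/1)·6.6 + (1.8/1)·9.1 = 21.0 cfs.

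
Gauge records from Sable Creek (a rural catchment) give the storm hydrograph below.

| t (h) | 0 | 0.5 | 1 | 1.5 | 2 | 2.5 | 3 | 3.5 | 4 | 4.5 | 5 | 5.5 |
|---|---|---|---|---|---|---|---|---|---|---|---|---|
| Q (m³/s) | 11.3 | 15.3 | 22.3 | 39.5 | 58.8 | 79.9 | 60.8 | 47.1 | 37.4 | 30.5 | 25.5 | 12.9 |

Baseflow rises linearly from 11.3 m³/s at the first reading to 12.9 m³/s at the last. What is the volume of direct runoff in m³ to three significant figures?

Direct-runoff ordinates (Q − Q_b): 0.00, 3.85, 10.71, 27.76, 46.92, 67.87, 48.63, 34.78, 24.94, 17.89, 12.75, 0.00 m³/s.
ΣQ_DR = 296.1 m³/s.
With Δt = 0.5 h = 1800 s, V = ΣQ_DR · Δt = 296.1 × 1800 = 5.33 × 10^5 m³.

V ≈ 5.33 × 10^5 m³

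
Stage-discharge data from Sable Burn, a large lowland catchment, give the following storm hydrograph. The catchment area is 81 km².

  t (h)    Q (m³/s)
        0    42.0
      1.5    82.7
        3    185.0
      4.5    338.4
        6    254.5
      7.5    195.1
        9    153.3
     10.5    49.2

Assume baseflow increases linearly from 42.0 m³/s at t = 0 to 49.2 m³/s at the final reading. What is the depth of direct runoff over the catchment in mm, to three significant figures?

d ≈ 62.4 mm

Direct runoff: 0.00, 39.67, 140.94, 293.31, 208.39, 147.96, 105.13, 0.00 m³/s; ΣQ_DR = 935.4 m³/s.
V = ΣQ_DR · Δt = 935.4 × 5400 s = 5.051 × 10^6 m³.
Over A = 81 km², depth = V / A = 62.4 mm.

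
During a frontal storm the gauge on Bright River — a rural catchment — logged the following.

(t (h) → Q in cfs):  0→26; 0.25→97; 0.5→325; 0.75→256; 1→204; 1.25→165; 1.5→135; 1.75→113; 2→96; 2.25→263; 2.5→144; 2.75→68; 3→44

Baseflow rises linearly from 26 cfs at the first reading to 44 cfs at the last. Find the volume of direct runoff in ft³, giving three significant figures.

V ≈ 1.33 × 10^6 ft³

Direct-runoff ordinates (Q − Q_b): 0.00, 69.50, 296.00, 225.50, 172.00, 131.50, 100.00, 76.50, 58.00, 223.50, 103.00, 25.50, 0.00 cfs.
ΣQ_DR = 1481 cfs.
With Δt = 0.25 h = 900 s, V = ΣQ_DR · Δt = 1481 × 900 = 1.33 × 10^6 ft³.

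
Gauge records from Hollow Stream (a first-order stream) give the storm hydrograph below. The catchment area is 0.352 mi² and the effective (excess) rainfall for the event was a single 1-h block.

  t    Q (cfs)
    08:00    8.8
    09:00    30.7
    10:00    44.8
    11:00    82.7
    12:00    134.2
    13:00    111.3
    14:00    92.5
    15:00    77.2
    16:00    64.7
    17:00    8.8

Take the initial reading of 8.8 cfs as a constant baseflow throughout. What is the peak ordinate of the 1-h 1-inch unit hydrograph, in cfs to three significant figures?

Direct runoff: 0.0, 21.9, 36.0, 73.9, 125.4, 102.5, 83.7, 68.4, 55.9, 0.0 cfs; ΣQ_DR = 567.7 cfs, peak = 125.4 cfs.
Runoff depth d = ΣQ_DR·Δt / A = 567.7 × 3600 / (0.352 mi²) = 2.499 in.
The 1-inch UH is the DRH scaled by (1 in)/d, so U_p = 125.4 × 1/2.499 = 50.2 cfs.

U_p ≈ 50.2 cfs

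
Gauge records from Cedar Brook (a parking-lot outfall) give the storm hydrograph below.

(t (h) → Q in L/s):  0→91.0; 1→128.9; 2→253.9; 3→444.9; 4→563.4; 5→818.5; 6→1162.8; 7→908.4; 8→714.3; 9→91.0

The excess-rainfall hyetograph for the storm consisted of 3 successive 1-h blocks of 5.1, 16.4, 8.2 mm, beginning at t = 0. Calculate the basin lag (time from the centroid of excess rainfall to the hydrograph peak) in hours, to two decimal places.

t_L ≈ 4.40 h

Centroid of excess rainfall: t_c = Σ P_i·t̄_i / ΣP_i = 1.6044 h (block centres at 0.5, 1.5, 2.5 h).
Hydrograph peak occurs at t = 6 h, so basin lag t_L = 6 − 1.6044 = 4.40 h.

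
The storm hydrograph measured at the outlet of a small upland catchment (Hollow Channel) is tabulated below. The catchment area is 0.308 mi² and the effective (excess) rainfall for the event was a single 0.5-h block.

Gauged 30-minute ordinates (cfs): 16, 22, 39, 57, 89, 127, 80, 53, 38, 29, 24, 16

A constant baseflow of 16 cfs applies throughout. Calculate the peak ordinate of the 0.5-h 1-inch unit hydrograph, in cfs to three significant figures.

U_p ≈ 111 cfs

Direct runoff: 0.0, 6.0, 23.0, 41.0, 73.0, 111.0, 64.0, 37.0, 22.0, 13.0, 8.0, 0.0 cfs; ΣQ_DR = 398.0 cfs, peak = 111.0 cfs.
Runoff depth d = ΣQ_DR·Δt / A = 398.0 × 1800 / (0.308 mi²) = 1.001 in.
The 1-inch UH is the DRH scaled by (1 in)/d, so U_p = 111.0 × 1/1.001 = 111 cfs.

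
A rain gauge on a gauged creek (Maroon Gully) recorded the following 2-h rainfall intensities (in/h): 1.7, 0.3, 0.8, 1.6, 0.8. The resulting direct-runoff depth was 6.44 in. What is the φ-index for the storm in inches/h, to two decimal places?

φ ≈ 0.42 in/h

Only the 4 blocks with intensity above φ contribute runoff: 1.7, 0.8, 1.6, 0.8 in/h.
Σ(I−φ)·Δt = d  ⇒  (1.7+0.8+1.6+0.8 − 4φ)·2 = 6.44
φ = (4.900 − 6.44/2) / 4 = 0.42 in/h.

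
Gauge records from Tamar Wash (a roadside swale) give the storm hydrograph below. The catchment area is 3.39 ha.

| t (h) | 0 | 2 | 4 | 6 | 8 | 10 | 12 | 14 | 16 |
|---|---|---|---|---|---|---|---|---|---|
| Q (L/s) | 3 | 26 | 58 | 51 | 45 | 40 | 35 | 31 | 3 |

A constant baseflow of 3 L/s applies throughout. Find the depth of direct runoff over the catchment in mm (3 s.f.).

d ≈ 56.3 mm

Direct runoff: 0.0, 23.0, 55.0, 48.0, 42.0, 37.0, 32.0, 28.0, 0.0 L/s; ΣQ_DR = 265.0 L/s.
V = ΣQ_DR · Δt = 265.0 × 7200 s = 1.908 × 10^6 L.
Over A = 3.39 ha, depth = V / A = 56.3 mm.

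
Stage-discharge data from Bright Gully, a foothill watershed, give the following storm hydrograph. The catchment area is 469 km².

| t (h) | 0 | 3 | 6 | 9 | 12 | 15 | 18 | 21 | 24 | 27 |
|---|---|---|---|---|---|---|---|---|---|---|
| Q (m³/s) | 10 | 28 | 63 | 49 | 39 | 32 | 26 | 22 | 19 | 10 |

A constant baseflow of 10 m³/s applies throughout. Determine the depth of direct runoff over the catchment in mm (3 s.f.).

d ≈ 4.56 mm

Direct runoff: 0.0, 18.0, 53.0, 39.0, 29.0, 22.0, 16.0, 12.0, 9.0, 0.0 m³/s; ΣQ_DR = 198.0 m³/s.
V = ΣQ_DR · Δt = 198.0 × 10800 s = 2.138 × 10^6 m³.
Over A = 469 km², depth = V / A = 4.56 mm.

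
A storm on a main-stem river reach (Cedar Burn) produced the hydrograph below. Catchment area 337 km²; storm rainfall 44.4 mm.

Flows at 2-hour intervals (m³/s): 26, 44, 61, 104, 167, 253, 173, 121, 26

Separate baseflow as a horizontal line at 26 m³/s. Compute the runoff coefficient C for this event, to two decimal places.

ΣQ_DR = 741.0 m³/s; V = ΣQ_DR·Δt = 5.335 × 10^6 m³.
Runoff depth d = V / A = 15.83 mm.
C = d / P = 15.83 / 44.4 = 0.36.

C ≈ 0.36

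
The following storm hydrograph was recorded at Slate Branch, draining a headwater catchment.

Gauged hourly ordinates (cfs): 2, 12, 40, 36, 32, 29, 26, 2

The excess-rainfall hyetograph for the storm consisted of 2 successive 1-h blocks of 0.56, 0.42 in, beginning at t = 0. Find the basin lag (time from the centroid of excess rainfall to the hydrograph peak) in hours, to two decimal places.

Centroid of excess rainfall: t_c = Σ P_i·t̄_i / ΣP_i = 0.9286 h (block centres at 0.5, 1.5 h).
Hydrograph peak occurs at t = 2 h, so basin lag t_L = 2 − 0.9286 = 1.07 h.

t_L ≈ 1.07 h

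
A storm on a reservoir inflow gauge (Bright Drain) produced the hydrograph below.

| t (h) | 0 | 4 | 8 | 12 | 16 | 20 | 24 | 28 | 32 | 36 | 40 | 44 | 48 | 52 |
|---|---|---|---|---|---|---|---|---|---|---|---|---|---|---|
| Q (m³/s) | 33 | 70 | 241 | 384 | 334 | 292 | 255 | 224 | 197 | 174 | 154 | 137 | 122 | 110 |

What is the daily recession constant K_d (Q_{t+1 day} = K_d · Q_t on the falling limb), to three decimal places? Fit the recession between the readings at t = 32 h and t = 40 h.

K_d ≈ 0.478

Between t = 32 h and t = 40 h the flow falls from 197 to 154 m³/s over 2×4 h = 8 h.
Per-interval ratio K = (154/197)^(1/2) = 0.8842; K_d = K^(24/4) = 0.478.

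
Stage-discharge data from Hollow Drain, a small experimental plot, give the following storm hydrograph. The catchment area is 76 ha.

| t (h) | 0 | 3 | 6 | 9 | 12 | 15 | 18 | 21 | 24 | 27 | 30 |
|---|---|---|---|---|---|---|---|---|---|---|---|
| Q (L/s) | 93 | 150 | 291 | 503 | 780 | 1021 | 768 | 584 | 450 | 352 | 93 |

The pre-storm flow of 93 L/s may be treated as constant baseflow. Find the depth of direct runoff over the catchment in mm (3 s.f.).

Direct runoff: 0.0, 57.0, 198.0, 410.0, 687.0, 928.0, 675.0, 491.0, 357.0, 259.0, 0.0 L/s; ΣQ_DR = 4062 L/s.
V = ΣQ_DR · Δt = 4062 × 10800 s = 4.387 × 10^7 L.
Over A = 76 ha, depth = V / A = 57.7 mm.

d ≈ 57.7 mm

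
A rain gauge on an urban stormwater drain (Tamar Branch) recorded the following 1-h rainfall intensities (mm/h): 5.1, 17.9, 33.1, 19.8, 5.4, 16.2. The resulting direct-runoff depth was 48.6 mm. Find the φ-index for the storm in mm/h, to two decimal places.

Only the 4 blocks with intensity above φ contribute runoff: 17.9, 33.1, 19.8, 16.2 mm/h.
Σ(I−φ)·Δt = d  ⇒  (17.9+33.1+19.8+16.2 − 4φ)·1 = 48.6
φ = (87.00 − 48.6/1) / 4 = 9.60 mm/h.

φ ≈ 9.60 mm/h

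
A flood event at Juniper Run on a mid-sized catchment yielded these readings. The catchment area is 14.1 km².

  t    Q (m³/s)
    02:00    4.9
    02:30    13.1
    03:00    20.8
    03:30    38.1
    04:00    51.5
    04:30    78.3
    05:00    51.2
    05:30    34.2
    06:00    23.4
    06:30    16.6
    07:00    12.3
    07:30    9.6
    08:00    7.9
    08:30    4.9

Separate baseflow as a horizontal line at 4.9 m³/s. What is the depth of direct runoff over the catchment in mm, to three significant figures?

Direct runoff: 0.0, 8.2, 15.9, 33.2, 46.6, 73.4, 46.3, 29.3, 18.5, 11.7, 7.4, 4.7, 3.0, 0.0 m³/s; ΣQ_DR = 298.2 m³/s.
V = ΣQ_DR · Δt = 298.2 × 1800 s = 5.368 × 10^5 m³.
Over A = 14.1 km², depth = V / A = 38.1 mm.

d ≈ 38.1 mm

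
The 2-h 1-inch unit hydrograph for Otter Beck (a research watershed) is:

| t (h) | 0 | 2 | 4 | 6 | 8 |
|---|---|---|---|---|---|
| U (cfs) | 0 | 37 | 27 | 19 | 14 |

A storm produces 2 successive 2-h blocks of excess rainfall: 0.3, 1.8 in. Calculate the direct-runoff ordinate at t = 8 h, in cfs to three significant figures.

By discrete convolution, Q_j = Σ (P_i / 1 in) · U_{j−i}.
At t = 8 h (j=4): Q = (0.3/1)·14 + (1.8/1)·19 = 38.4 cfs.

Q ≈ 38.4 cfs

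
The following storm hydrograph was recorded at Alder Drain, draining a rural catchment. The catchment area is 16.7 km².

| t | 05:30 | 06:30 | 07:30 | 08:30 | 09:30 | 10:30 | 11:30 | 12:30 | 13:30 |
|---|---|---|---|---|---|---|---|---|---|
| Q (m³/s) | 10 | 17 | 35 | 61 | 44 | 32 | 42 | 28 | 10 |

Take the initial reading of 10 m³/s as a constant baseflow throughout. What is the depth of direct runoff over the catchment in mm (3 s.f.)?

d ≈ 40.7 mm

Direct runoff: 0.0, 7.0, 25.0, 51.0, 34.0, 22.0, 32.0, 18.0, 0.0 m³/s; ΣQ_DR = 189.0 m³/s.
V = ΣQ_DR · Δt = 189.0 × 3600 s = 6.804 × 10^5 m³.
Over A = 16.7 km², depth = V / A = 40.7 mm.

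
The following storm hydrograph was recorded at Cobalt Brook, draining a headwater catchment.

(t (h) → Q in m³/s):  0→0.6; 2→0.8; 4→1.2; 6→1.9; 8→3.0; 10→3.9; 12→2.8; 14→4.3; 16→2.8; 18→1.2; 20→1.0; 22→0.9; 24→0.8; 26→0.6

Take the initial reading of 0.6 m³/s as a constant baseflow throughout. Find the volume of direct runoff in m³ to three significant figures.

V ≈ 1.25 × 10^5 m³

Direct-runoff ordinates (Q − Q_b): 0.0, 0.2, 0.6, 1.3, 2.4, 3.3, 2.2, 3.7, 2.2, 0.6, 0.4, 0.3, 0.2, 0.0 m³/s.
ΣQ_DR = 17.40 m³/s.
With Δt = 2 h = 7200 s, V = ΣQ_DR · Δt = 17.40 × 7200 = 1.25 × 10^5 m³.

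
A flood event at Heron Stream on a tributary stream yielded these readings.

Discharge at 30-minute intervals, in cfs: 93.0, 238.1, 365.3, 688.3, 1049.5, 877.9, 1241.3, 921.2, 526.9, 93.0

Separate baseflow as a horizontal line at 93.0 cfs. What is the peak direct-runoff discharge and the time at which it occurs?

Q_p = 1148.3 cfs at t = 3 h

Subtracting baseflow gives direct-runoff ordinates: 0.0, 145.1, 272.3, 595.3, 956.5, 784.9, 1148.3, 828.2, 433.9, 0.0 cfs.
The maximum is 1148.3 cfs, occurring at the reading for t = 3 h.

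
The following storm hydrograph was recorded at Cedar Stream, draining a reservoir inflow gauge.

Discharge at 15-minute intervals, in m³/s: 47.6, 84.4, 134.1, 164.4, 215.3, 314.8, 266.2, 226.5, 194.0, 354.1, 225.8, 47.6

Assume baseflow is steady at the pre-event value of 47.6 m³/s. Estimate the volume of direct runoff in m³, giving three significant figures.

Direct-runoff ordinates (Q − Q_b): 0.0, 36.8, 86.5, 116.8, 167.7, 267.2, 218.6, 178.9, 146.4, 306.5, 178.2, 0.0 m³/s.
ΣQ_DR = 1704 m³/s.
With Δt = 0.25 h = 900 s, V = ΣQ_DR · Δt = 1704 × 900 = 1.53 × 10^6 m³.

V ≈ 1.53 × 10^6 m³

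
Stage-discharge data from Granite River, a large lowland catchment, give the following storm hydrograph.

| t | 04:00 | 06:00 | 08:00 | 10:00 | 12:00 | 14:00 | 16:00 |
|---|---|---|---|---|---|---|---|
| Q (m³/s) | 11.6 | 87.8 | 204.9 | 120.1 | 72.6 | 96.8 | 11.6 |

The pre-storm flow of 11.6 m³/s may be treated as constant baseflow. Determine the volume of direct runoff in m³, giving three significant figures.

V ≈ 3.77 × 10^6 m³

Direct-runoff ordinates (Q − Q_b): 0.0, 76.2, 193.3, 108.5, 61.0, 85.2, 0.0 m³/s.
ΣQ_DR = 524.2 m³/s.
With Δt = 2 h = 7200 s, V = ΣQ_DR · Δt = 524.2 × 7200 = 3.77 × 10^6 m³.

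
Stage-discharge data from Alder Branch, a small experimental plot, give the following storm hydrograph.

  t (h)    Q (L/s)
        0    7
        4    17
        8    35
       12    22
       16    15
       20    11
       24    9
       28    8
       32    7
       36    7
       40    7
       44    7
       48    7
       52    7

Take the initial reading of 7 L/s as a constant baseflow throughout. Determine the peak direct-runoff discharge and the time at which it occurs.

Subtracting baseflow gives direct-runoff ordinates: 0.0, 10.0, 28.0, 15.0, 8.0, 4.0, 2.0, 1.0, 0.0, 0.0, 0.0, 0.0, 0.0, 0.0 L/s.
The maximum is 28.0 L/s, occurring at the reading for t = 8 h.

Q_p = 28.0 L/s at t = 8 h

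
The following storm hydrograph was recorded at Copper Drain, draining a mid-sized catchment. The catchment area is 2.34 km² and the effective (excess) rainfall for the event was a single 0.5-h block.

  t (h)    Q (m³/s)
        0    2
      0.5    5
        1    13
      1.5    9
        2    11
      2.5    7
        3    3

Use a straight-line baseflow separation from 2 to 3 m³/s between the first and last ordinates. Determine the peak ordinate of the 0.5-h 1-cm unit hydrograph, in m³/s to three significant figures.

Direct runoff: 0.00, 2.83, 10.67, 6.50, 8.33, 4.17, 0.00 m³/s; ΣQ_DR = 32.50 m³/s, peak = 10.67 m³/s.
Runoff depth d = ΣQ_DR·Δt / A = 32.50 × 1800 / (2.34 km²) = 25.00 mm.
The 1-cm UH is the DRH scaled by (10 mm)/d, so U_p = 10.67 × 10/25.00 = 4.27 m³/s.

U_p ≈ 4.27 m³/s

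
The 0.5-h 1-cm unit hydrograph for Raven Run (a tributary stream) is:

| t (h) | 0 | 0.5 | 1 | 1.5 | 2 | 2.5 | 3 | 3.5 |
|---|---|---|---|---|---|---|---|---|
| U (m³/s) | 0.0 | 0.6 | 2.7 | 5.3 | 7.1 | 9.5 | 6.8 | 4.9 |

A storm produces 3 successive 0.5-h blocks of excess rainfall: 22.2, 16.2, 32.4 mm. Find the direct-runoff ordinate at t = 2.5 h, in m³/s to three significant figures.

Q ≈ 49.8 m³/s

By discrete convolution, Q_j = Σ (P_i / 10 mm) · U_{j−i}.
At t = 2.5 h (j=5): Q = (22.2/10)·9.5 + (16.2/10)·7.1 + (32.4/10)·5.3 = 49.8 m³/s.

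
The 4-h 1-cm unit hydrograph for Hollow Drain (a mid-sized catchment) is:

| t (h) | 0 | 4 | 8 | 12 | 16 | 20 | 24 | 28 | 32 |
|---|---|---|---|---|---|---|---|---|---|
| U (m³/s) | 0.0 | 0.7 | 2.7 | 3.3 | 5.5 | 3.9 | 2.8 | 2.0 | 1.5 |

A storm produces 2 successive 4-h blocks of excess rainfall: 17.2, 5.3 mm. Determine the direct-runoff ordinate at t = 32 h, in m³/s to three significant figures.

Q ≈ 3.64 m³/s

By discrete convolution, Q_j = Σ (P_i / 10 mm) · U_{j−i}.
At t = 32 h (j=8): Q = (17.2/10)·1.5 + (5.3/10)·2.0 = 3.64 m³/s.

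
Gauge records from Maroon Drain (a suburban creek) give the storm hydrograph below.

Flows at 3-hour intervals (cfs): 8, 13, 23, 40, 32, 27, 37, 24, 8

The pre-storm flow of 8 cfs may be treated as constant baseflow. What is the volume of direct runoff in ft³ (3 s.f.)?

Direct-runoff ordinates (Q − Q_b): 0.0, 5.0, 15.0, 32.0, 24.0, 19.0, 29.0, 16.0, 0.0 cfs.
ΣQ_DR = 140.0 cfs.
With Δt = 3 h = 10800 s, V = ΣQ_DR · Δt = 140.0 × 10800 = 1.51 × 10^6 ft³.

V ≈ 1.51 × 10^6 ft³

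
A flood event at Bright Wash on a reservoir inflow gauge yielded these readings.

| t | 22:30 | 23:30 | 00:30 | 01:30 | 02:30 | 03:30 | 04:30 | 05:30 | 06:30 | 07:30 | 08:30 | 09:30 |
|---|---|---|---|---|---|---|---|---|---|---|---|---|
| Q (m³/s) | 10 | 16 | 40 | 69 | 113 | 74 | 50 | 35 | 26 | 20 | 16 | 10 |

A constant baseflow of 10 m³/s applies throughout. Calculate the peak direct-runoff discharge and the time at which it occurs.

Subtracting baseflow gives direct-runoff ordinates: 0.0, 6.0, 30.0, 59.0, 103.0, 64.0, 40.0, 25.0, 16.0, 10.0, 6.0, 0.0 m³/s.
The maximum is 103.0 m³/s, occurring at the reading for t = 02:30.

Q_p = 103.0 m³/s at t = 02:30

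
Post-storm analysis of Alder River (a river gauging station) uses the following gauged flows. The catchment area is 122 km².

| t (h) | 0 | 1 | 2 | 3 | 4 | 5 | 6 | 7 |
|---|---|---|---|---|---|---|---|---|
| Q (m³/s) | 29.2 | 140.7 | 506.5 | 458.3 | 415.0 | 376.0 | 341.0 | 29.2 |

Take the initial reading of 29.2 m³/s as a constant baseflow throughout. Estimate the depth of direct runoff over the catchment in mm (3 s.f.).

d ≈ 60.9 mm

Direct runoff: 0.0, 111.5, 477.3, 429.1, 385.8, 346.8, 311.8, 0.0 m³/s; ΣQ_DR = 2062 m³/s.
V = ΣQ_DR · Δt = 2062 × 3600 s = 7.424 × 10^6 m³.
Over A = 122 km², depth = V / A = 60.9 mm.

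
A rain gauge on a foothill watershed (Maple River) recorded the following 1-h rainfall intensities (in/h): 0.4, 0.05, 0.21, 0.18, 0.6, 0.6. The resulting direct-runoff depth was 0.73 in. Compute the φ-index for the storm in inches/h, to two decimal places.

Only the 3 blocks with intensity above φ contribute runoff: 0.4, 0.6, 0.6 in/h.
Σ(I−φ)·Δt = d  ⇒  (0.4+0.6+0.6 − 3φ)·1 = 0.73
φ = (1.600 − 0.73/1) / 3 = 0.29 in/h.

φ ≈ 0.29 in/h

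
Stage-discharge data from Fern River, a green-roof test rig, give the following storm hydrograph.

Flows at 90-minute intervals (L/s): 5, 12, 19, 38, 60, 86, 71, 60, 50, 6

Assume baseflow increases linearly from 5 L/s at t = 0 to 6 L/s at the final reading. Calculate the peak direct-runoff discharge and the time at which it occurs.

Subtracting baseflow gives direct-runoff ordinates: 0.00, 6.89, 13.78, 32.67, 54.56, 80.44, 65.33, 54.22, 44.11, 0.00 L/s.
The maximum is 80.44 L/s, occurring at the reading for t = 7.5 h.

Q_p = 80.44 L/s at t = 7.5 h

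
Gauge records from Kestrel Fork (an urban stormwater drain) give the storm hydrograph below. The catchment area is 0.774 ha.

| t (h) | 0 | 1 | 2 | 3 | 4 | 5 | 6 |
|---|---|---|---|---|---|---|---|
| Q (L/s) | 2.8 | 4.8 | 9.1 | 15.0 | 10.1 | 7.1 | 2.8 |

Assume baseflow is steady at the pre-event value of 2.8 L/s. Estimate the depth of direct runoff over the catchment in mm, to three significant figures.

Direct runoff: 0.0, 2.0, 6.3, 12.2, 7.3, 4.3, 0.0 L/s; ΣQ_DR = 32.10 L/s.
V = ΣQ_DR · Δt = 32.10 × 3600 s = 1.156 × 10^5 L.
Over A = 0.774 ha, depth = V / A = 14.9 mm.

d ≈ 14.9 mm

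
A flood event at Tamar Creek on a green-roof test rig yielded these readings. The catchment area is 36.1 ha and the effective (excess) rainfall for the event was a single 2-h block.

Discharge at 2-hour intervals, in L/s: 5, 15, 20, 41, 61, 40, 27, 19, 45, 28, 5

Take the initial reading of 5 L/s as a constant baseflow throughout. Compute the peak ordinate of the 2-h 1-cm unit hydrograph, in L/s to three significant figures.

Direct runoff: 0.0, 10.0, 15.0, 36.0, 56.0, 35.0, 22.0, 14.0, 40.0, 23.0, 0.0 L/s; ΣQ_DR = 251.0 L/s, peak = 56.0 L/s.
Runoff depth d = ΣQ_DR·Δt / A = 251.0 × 7200 / (36.1 ha) = 5.006 mm.
The 1-cm UH is the DRH scaled by (10 mm)/d, so U_p = 56.0 × 10/5.006 = 112 L/s.

U_p ≈ 112 L/s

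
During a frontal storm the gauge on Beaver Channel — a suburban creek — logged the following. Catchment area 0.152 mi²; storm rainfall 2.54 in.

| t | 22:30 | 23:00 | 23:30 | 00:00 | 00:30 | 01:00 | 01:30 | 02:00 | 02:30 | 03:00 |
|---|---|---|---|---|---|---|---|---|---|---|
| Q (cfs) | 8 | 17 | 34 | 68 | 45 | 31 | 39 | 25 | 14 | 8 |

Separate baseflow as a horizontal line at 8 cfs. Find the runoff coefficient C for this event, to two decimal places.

C ≈ 0.42

ΣQ_DR = 209.0 cfs; V = ΣQ_DR·Δt = 3.762 × 10^5 ft³.
Runoff depth d = V / A = 1.065 in.
C = d / P = 1.065 / 2.54 = 0.42.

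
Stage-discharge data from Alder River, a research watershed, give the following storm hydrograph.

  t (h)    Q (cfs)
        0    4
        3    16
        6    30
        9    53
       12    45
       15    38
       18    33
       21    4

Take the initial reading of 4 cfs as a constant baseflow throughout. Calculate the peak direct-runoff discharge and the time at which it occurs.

Subtracting baseflow gives direct-runoff ordinates: 0.0, 12.0, 26.0, 49.0, 41.0, 34.0, 29.0, 0.0 cfs.
The maximum is 49.0 cfs, occurring at the reading for t = 9 h.

Q_p = 49.0 cfs at t = 9 h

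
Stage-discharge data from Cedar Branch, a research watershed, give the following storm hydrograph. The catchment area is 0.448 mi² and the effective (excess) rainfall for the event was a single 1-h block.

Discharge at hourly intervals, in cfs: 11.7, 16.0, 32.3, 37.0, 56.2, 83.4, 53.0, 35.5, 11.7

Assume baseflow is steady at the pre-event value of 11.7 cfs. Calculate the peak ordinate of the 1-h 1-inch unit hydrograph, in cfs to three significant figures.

Direct runoff: 0.0, 4.3, 20.6, 25.3, 44.5, 71.7, 41.3, 23.8, 0.0 cfs; ΣQ_DR = 231.5 cfs, peak = 71.7 cfs.
Runoff depth d = ΣQ_DR·Δt / A = 231.5 × 3600 / (0.448 mi²) = 0.8007 in.
The 1-inch UH is the DRH scaled by (1 in)/d, so U_p = 71.7 × 1/0.8007 = 89.5 cfs.

U_p ≈ 89.5 cfs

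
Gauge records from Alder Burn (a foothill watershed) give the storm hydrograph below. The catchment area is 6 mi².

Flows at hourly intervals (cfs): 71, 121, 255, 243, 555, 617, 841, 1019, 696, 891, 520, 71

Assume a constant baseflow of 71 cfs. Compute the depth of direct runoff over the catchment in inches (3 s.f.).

d ≈ 1.30 in

Direct runoff: 0.0, 50.0, 184.0, 172.0, 484.0, 546.0, 770.0, 948.0, 625.0, 820.0, 449.0, 0.0 cfs; ΣQ_DR = 5048 cfs.
V = ΣQ_DR · Δt = 5048 × 3600 s = 1.817 × 10^7 ft³.
Over A = 6 mi², depth = V / A = 1.30 in.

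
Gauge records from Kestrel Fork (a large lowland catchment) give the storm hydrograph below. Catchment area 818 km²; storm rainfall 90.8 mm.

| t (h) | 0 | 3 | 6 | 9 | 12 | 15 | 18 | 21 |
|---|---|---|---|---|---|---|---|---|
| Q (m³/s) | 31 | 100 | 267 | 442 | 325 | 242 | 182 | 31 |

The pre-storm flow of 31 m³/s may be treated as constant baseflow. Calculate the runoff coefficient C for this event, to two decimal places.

ΣQ_DR = 1372 m³/s; V = ΣQ_DR·Δt = 1.482 × 10^7 m³.
Runoff depth d = V / A = 18.11 mm.
C = d / P = 18.11 / 90.8 = 0.20.

C ≈ 0.20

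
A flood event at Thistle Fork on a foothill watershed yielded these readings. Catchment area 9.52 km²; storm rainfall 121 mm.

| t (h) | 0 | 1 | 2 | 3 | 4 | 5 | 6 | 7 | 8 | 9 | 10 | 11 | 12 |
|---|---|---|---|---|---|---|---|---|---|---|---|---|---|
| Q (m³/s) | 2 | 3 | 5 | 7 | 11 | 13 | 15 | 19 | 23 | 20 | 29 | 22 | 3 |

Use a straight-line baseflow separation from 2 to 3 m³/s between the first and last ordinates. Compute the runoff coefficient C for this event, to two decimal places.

ΣQ_DR = 139.5 m³/s; V = ΣQ_DR·Δt = 5.022 × 10^5 m³.
Runoff depth d = V / A = 52.75 mm.
C = d / P = 52.75 / 121 = 0.44.

C ≈ 0.44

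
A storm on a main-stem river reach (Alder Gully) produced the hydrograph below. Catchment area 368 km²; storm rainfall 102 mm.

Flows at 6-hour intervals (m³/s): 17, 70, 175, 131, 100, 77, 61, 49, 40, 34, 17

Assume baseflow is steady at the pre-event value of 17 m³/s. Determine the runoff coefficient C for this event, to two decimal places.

ΣQ_DR = 584.0 m³/s; V = ΣQ_DR·Δt = 1.261 × 10^7 m³.
Runoff depth d = V / A = 34.28 mm.
C = d / P = 34.28 / 102 = 0.34.

C ≈ 0.34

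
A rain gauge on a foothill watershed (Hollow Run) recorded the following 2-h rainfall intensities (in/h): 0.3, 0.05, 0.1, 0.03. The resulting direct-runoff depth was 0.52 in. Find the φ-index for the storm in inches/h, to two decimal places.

φ ≈ 0.07 in/h

Only the 2 blocks with intensity above φ contribute runoff: 0.3, 0.1 in/h.
Σ(I−φ)·Δt = d  ⇒  (0.3+0.1 − 2φ)·2 = 0.52
φ = (0.4000 − 0.52/2) / 2 = 0.07 in/h.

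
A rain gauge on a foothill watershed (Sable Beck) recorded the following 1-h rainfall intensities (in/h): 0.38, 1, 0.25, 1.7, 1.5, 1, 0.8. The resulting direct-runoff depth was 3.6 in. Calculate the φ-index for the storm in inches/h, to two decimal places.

φ ≈ 0.48 in/h

Only the 5 blocks with intensity above φ contribute runoff: 1, 1.7, 1.5, 1, 0.8 in/h.
Σ(I−φ)·Δt = d  ⇒  (1+1.7+1.5+1+0.8 − 5φ)·1 = 3.6
φ = (6.000 − 3.6/1) / 5 = 0.48 in/h.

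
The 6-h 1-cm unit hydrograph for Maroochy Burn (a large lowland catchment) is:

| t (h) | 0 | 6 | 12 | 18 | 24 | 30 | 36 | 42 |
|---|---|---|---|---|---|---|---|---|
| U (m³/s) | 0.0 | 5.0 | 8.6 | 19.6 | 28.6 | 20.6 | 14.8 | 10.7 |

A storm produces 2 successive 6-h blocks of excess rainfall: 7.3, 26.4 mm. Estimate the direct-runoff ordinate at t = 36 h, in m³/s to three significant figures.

Q ≈ 65.2 m³/s

By discrete convolution, Q_j = Σ (P_i / 10 mm) · U_{j−i}.
At t = 36 h (j=6): Q = (7.3/10)·14.8 + (26.4/10)·20.6 = 65.2 m³/s.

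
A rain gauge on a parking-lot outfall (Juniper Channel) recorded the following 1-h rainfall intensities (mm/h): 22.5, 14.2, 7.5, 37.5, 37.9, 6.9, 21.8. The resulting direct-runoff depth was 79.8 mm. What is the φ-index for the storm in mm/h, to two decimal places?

Only the 5 blocks with intensity above φ contribute runoff: 22.5, 14.2, 37.5, 37.9, 21.8 mm/h.
Σ(I−φ)·Δt = d  ⇒  (22.5+14.2+37.5+37.9+21.8 − 5φ)·1 = 79.8
φ = (133.9 − 79.8/1) / 5 = 10.82 mm/h.

φ ≈ 10.82 mm/h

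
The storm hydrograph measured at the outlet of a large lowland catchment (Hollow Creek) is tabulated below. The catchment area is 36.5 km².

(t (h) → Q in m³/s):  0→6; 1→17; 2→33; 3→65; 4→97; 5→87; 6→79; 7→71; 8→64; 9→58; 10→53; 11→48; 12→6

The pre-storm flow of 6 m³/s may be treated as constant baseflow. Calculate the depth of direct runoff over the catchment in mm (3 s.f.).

d ≈ 59.8 mm

Direct runoff: 0.0, 11.0, 27.0, 59.0, 91.0, 81.0, 73.0, 65.0, 58.0, 52.0, 47.0, 42.0, 0.0 m³/s; ΣQ_DR = 606.0 m³/s.
V = ΣQ_DR · Δt = 606.0 × 3600 s = 2.182 × 10^6 m³.
Over A = 36.5 km², depth = V / A = 59.8 mm.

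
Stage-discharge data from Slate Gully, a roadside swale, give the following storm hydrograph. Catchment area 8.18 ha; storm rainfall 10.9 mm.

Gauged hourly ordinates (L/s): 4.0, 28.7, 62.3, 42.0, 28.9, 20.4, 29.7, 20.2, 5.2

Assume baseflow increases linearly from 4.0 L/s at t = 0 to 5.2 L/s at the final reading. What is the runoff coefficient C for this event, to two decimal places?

ΣQ_DR = 200.0 L/s; V = ΣQ_DR·Δt = 7.200 × 10^5 L.
Runoff depth d = V / A = 8.802 mm.
C = d / P = 8.802 / 10.9 = 0.81.

C ≈ 0.81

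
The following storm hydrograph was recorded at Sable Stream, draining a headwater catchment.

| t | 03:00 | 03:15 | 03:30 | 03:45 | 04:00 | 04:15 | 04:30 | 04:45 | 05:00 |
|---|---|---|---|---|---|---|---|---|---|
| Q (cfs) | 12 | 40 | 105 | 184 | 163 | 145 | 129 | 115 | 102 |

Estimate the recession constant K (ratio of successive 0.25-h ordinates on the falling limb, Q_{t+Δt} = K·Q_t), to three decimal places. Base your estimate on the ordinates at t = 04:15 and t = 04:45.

Using the recession-limb readings at t = 04:15 and t = 04:45: Q falls from 145 to 115 cfs over 2 intervals.
K = (Q₂/Q₁)^(1/2) = (115/145)^(1/2) = 0.891.

K ≈ 0.891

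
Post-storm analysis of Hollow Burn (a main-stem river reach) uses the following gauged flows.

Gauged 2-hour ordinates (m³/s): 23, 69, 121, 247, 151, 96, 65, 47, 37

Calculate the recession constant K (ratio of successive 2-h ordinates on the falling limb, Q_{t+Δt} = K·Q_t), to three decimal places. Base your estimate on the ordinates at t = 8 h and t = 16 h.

K ≈ 0.704

Using the recession-limb readings at t = 8 h and t = 16 h: Q falls from 151 to 37 m³/s over 4 intervals.
K = (Q₂/Q₁)^(1/4) = (37/151)^(1/4) = 0.704.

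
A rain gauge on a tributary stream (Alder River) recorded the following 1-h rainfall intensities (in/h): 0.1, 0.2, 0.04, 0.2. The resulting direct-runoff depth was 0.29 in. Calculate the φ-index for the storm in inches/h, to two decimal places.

Only the 3 blocks with intensity above φ contribute runoff: 0.1, 0.2, 0.2 in/h.
Σ(I−φ)·Δt = d  ⇒  (0.1+0.2+0.2 − 3φ)·1 = 0.29
φ = (0.5000 − 0.29/1) / 3 = 0.07 in/h.

φ ≈ 0.07 in/h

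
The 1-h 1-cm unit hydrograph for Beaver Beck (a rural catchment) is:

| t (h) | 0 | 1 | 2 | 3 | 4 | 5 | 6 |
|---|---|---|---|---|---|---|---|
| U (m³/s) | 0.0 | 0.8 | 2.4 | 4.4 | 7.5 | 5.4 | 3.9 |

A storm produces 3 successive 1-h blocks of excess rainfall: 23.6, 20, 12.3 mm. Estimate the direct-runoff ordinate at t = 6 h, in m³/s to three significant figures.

By discrete convolution, Q_j = Σ (P_i / 10 mm) · U_{j−i}.
At t = 6 h (j=6): Q = (23.6/10)·3.9 + (20/10)·5.4 + (12.3/10)·7.5 = 29.2 m³/s.

Q ≈ 29.2 m³/s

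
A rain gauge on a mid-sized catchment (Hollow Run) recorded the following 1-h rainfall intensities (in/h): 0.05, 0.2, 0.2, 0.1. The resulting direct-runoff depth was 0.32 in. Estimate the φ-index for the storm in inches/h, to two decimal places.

Only the 3 blocks with intensity above φ contribute runoff: 0.2, 0.2, 0.1 in/h.
Σ(I−φ)·Δt = d  ⇒  (0.2+0.2+0.1 − 3φ)·1 = 0.32
φ = (0.5000 − 0.32/1) / 3 = 0.06 in/h.

φ ≈ 0.06 in/h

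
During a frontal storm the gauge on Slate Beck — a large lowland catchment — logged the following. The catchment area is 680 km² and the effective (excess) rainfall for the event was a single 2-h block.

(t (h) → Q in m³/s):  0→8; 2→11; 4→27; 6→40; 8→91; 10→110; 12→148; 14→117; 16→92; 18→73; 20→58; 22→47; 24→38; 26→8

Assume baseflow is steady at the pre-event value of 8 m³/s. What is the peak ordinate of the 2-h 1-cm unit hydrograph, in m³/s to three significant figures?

U_p ≈ 175 m³/s

Direct runoff: 0.0, 3.0, 19.0, 32.0, 83.0, 102.0, 140.0, 109.0, 84.0, 65.0, 50.0, 39.0, 30.0, 0.0 m³/s; ΣQ_DR = 756.0 m³/s, peak = 140.0 m³/s.
Runoff depth d = ΣQ_DR·Δt / A = 756.0 × 7200 / (680 km²) = 8.005 mm.
The 1-cm UH is the DRH scaled by (10 mm)/d, so U_p = 140.0 × 10/8.005 = 175 m³/s.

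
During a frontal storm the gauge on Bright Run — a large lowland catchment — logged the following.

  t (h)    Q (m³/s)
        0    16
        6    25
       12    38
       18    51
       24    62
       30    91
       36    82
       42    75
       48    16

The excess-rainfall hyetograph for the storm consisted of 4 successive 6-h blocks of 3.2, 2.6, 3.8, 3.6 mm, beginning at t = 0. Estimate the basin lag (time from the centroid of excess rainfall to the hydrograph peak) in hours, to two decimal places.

Centroid of excess rainfall: t_c = Σ P_i·t̄_i / ΣP_i = 12.5455 h (block centres at 3, 9, 15, 21 h).
Hydrograph peak occurs at t = 30 h, so basin lag t_L = 30 − 12.5455 = 17.45 h.

t_L ≈ 17.45 h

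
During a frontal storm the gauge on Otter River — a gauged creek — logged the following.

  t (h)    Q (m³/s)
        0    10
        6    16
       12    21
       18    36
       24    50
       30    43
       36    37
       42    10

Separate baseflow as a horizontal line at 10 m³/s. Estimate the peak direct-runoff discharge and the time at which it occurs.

Subtracting baseflow gives direct-runoff ordinates: 0.0, 6.0, 11.0, 26.0, 40.0, 33.0, 27.0, 0.0 m³/s.
The maximum is 40.0 m³/s, occurring at the reading for t = 24 h.

Q_p = 40.0 m³/s at t = 24 h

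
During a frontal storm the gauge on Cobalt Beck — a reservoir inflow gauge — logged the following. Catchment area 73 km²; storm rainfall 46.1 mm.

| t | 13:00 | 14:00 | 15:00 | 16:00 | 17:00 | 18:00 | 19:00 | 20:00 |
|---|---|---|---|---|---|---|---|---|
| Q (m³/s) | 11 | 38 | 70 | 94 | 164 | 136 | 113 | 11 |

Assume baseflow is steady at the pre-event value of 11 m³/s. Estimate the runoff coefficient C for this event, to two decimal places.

C ≈ 0.59

ΣQ_DR = 549.0 m³/s; V = ΣQ_DR·Δt = 1.976 × 10^6 m³.
Runoff depth d = V / A = 27.07 mm.
C = d / P = 27.07 / 46.1 = 0.59.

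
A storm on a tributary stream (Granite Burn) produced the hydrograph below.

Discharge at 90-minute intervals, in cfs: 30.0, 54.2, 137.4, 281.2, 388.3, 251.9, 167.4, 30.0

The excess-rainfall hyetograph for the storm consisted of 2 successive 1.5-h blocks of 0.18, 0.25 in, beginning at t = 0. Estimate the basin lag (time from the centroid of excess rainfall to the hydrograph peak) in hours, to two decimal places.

Centroid of excess rainfall: t_c = Σ P_i·t̄_i / ΣP_i = 1.6221 h (block centres at 0.75, 2.25 h).
Hydrograph peak occurs at t = 6 h, so basin lag t_L = 6 − 1.6221 = 4.38 h.

t_L ≈ 4.38 h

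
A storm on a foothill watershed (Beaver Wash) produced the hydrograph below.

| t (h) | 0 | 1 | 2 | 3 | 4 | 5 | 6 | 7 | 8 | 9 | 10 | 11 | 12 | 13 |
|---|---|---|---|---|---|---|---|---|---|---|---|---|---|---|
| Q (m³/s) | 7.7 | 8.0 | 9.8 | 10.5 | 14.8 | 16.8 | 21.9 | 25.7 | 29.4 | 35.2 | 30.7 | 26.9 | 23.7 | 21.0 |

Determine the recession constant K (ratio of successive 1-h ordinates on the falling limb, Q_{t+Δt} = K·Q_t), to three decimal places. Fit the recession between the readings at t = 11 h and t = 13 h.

Using the recession-limb readings at t = 11 h and t = 13 h: Q falls from 26.9 to 21.0 m³/s over 2 intervals.
K = (Q₂/Q₁)^(1/2) = (21.0/26.9)^(1/2) = 0.884.

K ≈ 0.884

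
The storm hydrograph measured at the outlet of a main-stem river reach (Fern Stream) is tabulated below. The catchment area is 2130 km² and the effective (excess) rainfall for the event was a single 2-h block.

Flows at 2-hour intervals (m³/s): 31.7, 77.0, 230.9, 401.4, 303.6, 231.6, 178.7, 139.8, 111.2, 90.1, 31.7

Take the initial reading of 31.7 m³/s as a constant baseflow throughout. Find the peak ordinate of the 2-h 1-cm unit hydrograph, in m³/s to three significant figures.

U_p ≈ 739 m³/s

Direct runoff: 0.0, 45.3, 199.2, 369.7, 271.9, 199.9, 147.0, 108.1, 79.5, 58.4, 0.0 m³/s; ΣQ_DR = 1479 m³/s, peak = 369.7 m³/s.
Runoff depth d = ΣQ_DR·Δt / A = 1479 × 7200 / (2130 km²) = 4.999 mm.
The 1-cm UH is the DRH scaled by (10 mm)/d, so U_p = 369.7 × 10/4.999 = 739 m³/s.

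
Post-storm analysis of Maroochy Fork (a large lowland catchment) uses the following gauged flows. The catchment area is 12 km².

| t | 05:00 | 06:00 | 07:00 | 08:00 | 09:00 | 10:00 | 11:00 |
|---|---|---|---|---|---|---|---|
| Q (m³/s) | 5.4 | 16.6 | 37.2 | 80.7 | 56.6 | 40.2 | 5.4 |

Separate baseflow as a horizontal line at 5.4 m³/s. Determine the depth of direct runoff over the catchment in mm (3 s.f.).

Direct runoff: 0.0, 11.2, 31.8, 75.3, 51.2, 34.8, 0.0 m³/s; ΣQ_DR = 204.3 m³/s.
V = ΣQ_DR · Δt = 204.3 × 3600 s = 7.355 × 10^5 m³.
Over A = 12 km², depth = V / A = 61.3 mm.

d ≈ 61.3 mm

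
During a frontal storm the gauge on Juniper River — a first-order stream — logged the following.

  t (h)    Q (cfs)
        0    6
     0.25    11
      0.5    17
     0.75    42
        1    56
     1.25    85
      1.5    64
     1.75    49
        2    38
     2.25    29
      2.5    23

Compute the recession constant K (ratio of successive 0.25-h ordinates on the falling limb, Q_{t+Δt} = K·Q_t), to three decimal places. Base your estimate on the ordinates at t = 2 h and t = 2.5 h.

K ≈ 0.778

Using the recession-limb readings at t = 2 h and t = 2.5 h: Q falls from 38 to 23 cfs over 2 intervals.
K = (Q₂/Q₁)^(1/2) = (23/38)^(1/2) = 0.778.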